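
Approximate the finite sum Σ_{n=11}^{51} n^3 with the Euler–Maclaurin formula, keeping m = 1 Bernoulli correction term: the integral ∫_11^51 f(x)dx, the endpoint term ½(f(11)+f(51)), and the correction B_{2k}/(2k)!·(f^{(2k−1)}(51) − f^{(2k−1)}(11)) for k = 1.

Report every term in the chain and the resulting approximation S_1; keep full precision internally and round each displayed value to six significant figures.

S_1 ≈ 1.75525e+06

∫_11^51 x^3 dx evaluates to 1.68764e+06.
½[f(11) + f(51)] = ½[1331.00 + 132651] = 66991.0.
Integral + boundary = 1.75463e+06.
Correction k=1: B_{2}/2! · (f^{(1)}(51) − f^{(1)}(11)) = 1/12 · (7803.00 − 363.000) = 620.000.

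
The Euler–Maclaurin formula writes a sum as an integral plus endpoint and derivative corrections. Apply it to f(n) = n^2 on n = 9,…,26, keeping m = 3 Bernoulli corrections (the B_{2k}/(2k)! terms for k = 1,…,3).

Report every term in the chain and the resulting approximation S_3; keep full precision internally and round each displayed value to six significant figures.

The integral term ∫_9^26 x^2 dx = 5615.67.
Endpoint term: (f(9) + f(26))/2 = (81.0000 + 676.000)/2 = 378.500.
Integral + boundary = 5994.17.
Correction k=1: B_{2}/2! · (f^{(1)}(26) − f^{(1)}(9)) = 1/12 · (52.0000 − 18.0000) = 2.83333.
After k=1: 5997.00.
Correction k=2: B_{4}/4! · (f^{(3)}(26) − f^{(3)}(9)) = −1/720 · (0.00000 − 0.00000) = 0.00000.
After k=2: 5997.00.
Correction k=3: B_{6}/6! · (f^{(5)}(26) − f^{(5)}(9)) = 1/30240 · (0.00000 − 0.00000) = 0.00000.

S_3 ≈ 5997.00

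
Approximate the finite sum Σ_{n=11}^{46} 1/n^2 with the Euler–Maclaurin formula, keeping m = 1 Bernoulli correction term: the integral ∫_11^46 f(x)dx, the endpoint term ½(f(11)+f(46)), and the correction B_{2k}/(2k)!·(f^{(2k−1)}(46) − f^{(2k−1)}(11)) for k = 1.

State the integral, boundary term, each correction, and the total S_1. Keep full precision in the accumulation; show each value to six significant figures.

The integral term ∫_11^46 1/x^2 dx = 0.0691700.
½[f(11) + f(46)] = ½[0.00826446 + 0.000472590] = 0.00436853.
Running total after boundary: 0.0735385.
Order-1 term: 1/12 · (-2.05474e-05 − (-0.00150263)) = 0.000123507.

S_1 ≈ 0.0736620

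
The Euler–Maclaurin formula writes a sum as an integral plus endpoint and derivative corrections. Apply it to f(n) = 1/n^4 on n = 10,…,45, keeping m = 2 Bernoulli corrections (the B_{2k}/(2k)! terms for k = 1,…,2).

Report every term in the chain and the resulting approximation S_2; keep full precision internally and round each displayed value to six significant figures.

∫_10^45 1/x^4 dx evaluates to 0.000329675.
Boundary: ½(f(10) + f(45)) = ½(0.000100000 + 2.43865e-07) = 5.01219e-05.
Integral + boundary = 0.000379797.
k=1: B_{2}/(2)! × [f^{(1)}(45) − f^{(1)}(10)] = 1/12 × (-2.16769e-08 − (-4.00000e-05)) = 3.33153e-06.
After k=1: 0.000383129.
k=2: B_{4}/(4)! × [f^{(3)}(45) − f^{(3)}(10)] = −1/720 × (-3.21139e-10 − (-1.20000e-05)) = -1.66662e-08.

S_2 ≈ 0.000383112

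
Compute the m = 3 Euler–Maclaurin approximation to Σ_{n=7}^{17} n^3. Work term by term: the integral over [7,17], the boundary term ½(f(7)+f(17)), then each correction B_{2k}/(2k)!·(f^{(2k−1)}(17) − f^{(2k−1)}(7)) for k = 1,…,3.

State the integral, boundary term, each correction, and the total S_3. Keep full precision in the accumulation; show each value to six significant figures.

Integral: ∫_7^17 x^3 dx = 20280.0.
½[f(7) + f(17)] = ½[343.000 + 4913.00] = 2628.00.
Integral + boundary = 22908.0.
Correction k=1: B_{2}/2! · (f^{(1)}(17) − f^{(1)}(7)) = 1/12 · (867.000 − 147.000) = 60.0000.
Running total after k=1: 22968.0.
Correction k=2: B_{4}/4! · (f^{(3)}(17) − f^{(3)}(7)) = −1/720 · (6.00000 − 6.00000) = 0.00000.
Running total after k=2: 22968.0.
Correction k=3: B_{6}/6! · (f^{(5)}(17) − f^{(5)}(7)) = 1/30240 · (0.00000 − 0.00000) = 0.00000.

S_3 ≈ 22968.0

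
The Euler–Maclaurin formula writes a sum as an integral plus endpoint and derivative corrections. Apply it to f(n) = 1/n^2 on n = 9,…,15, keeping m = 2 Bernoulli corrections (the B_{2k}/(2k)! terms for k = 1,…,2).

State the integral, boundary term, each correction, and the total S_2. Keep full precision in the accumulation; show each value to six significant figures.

S_2 ≈ 0.0530182

The integral term ∫_9^15 1/x^2 dx = 0.0444444.
½[f(9) + f(15)] = ½[0.0123457 + 0.00444444] = 0.00839506.
Integral + boundary = 0.0528395.
Correction k=1: B_{2}/2! · (f^{(1)}(15) − f^{(1)}(9)) = 1/12 · (-0.000592593 − (-0.00274348)) = 0.000179241.
Running total after k=1: 0.0530187.
Correction k=2: B_{4}/4! · (f^{(3)}(15) − f^{(3)}(9)) = −1/720 · (-3.16049e-05 − (-0.000406442)) = -5.20607e-07.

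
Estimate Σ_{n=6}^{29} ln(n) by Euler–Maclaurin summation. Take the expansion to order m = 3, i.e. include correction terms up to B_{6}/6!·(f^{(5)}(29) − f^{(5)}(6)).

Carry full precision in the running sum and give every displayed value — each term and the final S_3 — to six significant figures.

S_3 ≈ 66.4695

The integral term ∫_6^29 ln(x) dx = 63.9010.
Boundary: ½(f(6) + f(29)) = ½(1.79176 + 3.36730) = 2.57953.
Running total after boundary: 66.4805.
Correction k=1: B_{2}/2! · (f^{(1)}(29) − f^{(1)}(6)) = 1/12 · (0.0344828 − 0.166667) = -0.0110153.
After k=1: 66.4695.
Correction k=2: B_{4}/4! · (f^{(3)}(29) − f^{(3)}(6)) = −1/720 · (8.20042e-05 − 0.00925926) = 1.27462e-05.
After k=2: 66.4695.
Correction k=3: B_{6}/6! · (f^{(5)}(29) − f^{(5)}(6)) = 1/30240 · (1.17010e-06 − 0.00308642) = -1.02025e-07.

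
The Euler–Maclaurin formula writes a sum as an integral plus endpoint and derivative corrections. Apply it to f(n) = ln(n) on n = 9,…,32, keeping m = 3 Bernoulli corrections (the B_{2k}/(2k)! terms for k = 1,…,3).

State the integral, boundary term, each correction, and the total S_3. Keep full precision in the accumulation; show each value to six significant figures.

S_3 ≈ 70.9534

The integral term ∫_9^32 ln(x) dx = 68.1285.
Boundary: ½(f(9) + f(32)) = ½(2.19722 + 3.46574) = 2.83148.
Running total after boundary: 70.9600.
Correction k=1: B_{2}/2! · (f^{(1)}(32) − f^{(1)}(9)) = 1/12 · (0.0312500 − 0.111111) = -0.00665509.
Partial sum through k=1: 70.9534.
Correction k=2: B_{4}/4! · (f^{(3)}(32) − f^{(3)}(9)) = −1/720 · (6.10352e-05 − 0.00274348) = 3.72562e-06.
Partial sum through k=2: 70.9534.
Correction k=3: B_{6}/6! · (f^{(5)}(32) − f^{(5)}(9)) = 1/30240 · (7.15256e-07 − 0.000406442) = -1.34169e-08.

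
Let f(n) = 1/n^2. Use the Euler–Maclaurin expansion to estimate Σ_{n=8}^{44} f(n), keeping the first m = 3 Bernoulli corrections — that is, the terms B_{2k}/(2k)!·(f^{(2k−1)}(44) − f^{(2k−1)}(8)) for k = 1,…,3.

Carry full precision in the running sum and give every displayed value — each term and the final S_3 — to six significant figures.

S_3 ≈ 0.110666

Integral: ∫_8^44 1/x^2 dx = 0.102273.
½[f(8) + f(44)] = ½[0.0156250 + 0.000516529] = 0.00807076.
Integral + boundary = 0.110343.
Order-1 term: 1/12 · (-2.34786e-05 − (-0.00390625)) = 0.000323564.
Running total after k=1: 0.110667.
Order-2 term: −1/720 · (-1.45528e-07 − (-0.000732422)) = -1.01705e-06.
Running total after k=2: 0.110666.
Order-3 term: 1/30240 · (-2.25509e-09 − (-0.000343323)) = 1.13532e-08.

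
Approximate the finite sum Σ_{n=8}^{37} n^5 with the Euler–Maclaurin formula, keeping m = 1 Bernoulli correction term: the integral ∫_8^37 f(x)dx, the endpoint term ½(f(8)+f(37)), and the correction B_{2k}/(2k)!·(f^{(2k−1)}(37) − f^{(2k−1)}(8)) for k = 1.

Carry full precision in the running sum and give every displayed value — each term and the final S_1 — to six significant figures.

The integral term ∫_8^37 x^5 dx = 4.27577e+08.
½[f(8) + f(37)] = ½[32768.0 + 6.93440e+07] = 3.46884e+07.
Integral + boundary = 4.62266e+08.
Order-1 term: 1/12 · (9.37080e+06 − 20480.0) = 779194.

S_1 ≈ 4.63045e+08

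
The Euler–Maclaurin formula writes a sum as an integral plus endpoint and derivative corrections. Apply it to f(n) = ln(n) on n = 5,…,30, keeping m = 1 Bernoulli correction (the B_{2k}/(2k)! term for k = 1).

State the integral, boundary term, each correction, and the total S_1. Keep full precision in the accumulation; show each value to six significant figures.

The integral term ∫_5^30 ln(x) dx = 68.9887.
½[f(5) + f(30)] = ½[1.60944 + 3.40120] = 2.50532.
Integral + boundary = 71.4940.
Order-1 term: 1/12 · (0.0333333 − 0.200000) = -0.0138889.

S_1 ≈ 71.4802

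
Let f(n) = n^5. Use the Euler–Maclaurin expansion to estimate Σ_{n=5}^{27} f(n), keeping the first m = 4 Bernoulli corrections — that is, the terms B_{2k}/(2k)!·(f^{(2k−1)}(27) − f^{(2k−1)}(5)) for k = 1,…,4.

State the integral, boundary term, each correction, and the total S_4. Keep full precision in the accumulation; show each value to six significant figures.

S_4 ≈ 7.19646e+07

∫_5^27 x^5 dx evaluates to 6.45675e+07.
½[f(5) + f(27)] = ½[3125.00 + 1.43489e+07] = 7.17602e+06.
Running total after boundary: 7.17435e+07.
Order-1 term: 1/12 · (2.65720e+06 − 3125.00) = 221173.
After k=1: 7.19647e+07.
Order-2 term: −1/720 · (43740.0 − 1500.00) = -58.6667.
After k=2: 7.19646e+07.
Order-3 term: 1/30240 · (120.000 − 120.000) = 0.00000.
After k=3: 7.19646e+07.
Order-4 term: −1/1209600 · (0.00000 − 0.00000) = 0.00000.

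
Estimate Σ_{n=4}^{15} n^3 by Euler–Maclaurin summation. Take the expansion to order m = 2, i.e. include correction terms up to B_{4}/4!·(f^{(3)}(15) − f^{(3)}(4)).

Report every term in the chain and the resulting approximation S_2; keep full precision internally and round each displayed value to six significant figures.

Integral: ∫_4^15 x^3 dx = 12592.2.
Endpoint term: (f(4) + f(15))/2 = (64.0000 + 3375.00)/2 = 1719.50.
Integral + boundary = 14311.8.
Correction k=1: B_{2}/2! · (f^{(1)}(15) − f^{(1)}(4)) = 1/12 · (675.000 − 48.0000) = 52.2500.
Partial sum through k=1: 14364.0.
Correction k=2: B_{4}/4! · (f^{(3)}(15) − f^{(3)}(4)) = −1/720 · (6.00000 − 6.00000) = 0.00000.

S_2 ≈ 14364.0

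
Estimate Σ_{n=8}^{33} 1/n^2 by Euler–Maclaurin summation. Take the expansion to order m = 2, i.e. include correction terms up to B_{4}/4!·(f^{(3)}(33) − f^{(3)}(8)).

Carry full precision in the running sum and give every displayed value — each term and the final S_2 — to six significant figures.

S_2 ≈ 0.103288

Integral: ∫_8^33 1/x^2 dx = 0.0946970.
½[f(8) + f(33)] = ½[0.0156250 + 0.000918274] = 0.00827164.
So far: 0.102969.
Correction k=1: B_{2}/2! · (f^{(1)}(33) − f^{(1)}(8)) = 1/12 · (-5.56529e-05 − (-0.00390625)) = 0.000320883.
Running total after k=1: 0.103289.
Correction k=2: B_{4}/4! · (f^{(3)}(33) − f^{(3)}(8)) = −1/720 · (-6.13256e-07 − (-0.000732422)) = -1.01640e-06.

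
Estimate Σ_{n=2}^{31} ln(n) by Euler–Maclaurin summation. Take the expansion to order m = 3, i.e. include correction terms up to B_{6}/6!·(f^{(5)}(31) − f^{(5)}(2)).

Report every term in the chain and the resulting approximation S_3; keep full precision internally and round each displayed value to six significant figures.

∫_2^31 ln(x) dx evaluates to 76.0673.
½[f(2) + f(31)] = ½[0.693147 + 3.43399] = 2.06357.
Running total after boundary: 78.1309.
k=1: B_{2}/(2)! × [f^{(1)}(31) − f^{(1)}(2)] = 1/12 × (0.0322581 − 0.500000) = -0.0389785.
Partial sum through k=1: 78.0919.
k=2: B_{4}/(4)! × [f^{(3)}(31) − f^{(3)}(2)] = −1/720 × (6.71344e-05 − 0.250000) = 0.000347129.
Partial sum through k=2: 78.0922.
k=3: B_{6}/(6)! × [f^{(5)}(31) − f^{(5)}(2)] = 1/30240 × (8.38306e-07 − 0.750000) = -2.48016e-05.

S_3 ≈ 78.0922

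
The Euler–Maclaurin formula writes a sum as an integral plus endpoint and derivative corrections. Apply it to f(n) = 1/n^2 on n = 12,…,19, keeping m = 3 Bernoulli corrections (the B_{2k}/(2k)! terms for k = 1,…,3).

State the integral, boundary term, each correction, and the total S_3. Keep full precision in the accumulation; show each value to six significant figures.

∫_12^19 1/x^2 dx evaluates to 0.0307018.
Endpoint term: (f(12) + f(19))/2 = (0.00694444 + 0.00277008)/2 = 0.00485726.
Integral + boundary = 0.0355590.
Order-1 term: 1/12 · (-0.000291588 − (-0.00115741)) = 7.21516e-05.
After k=1: 0.0356312.
Order-2 term: −1/720 · (-9.69267e-06 − (-9.64506e-05)) = -1.20497e-07.
After k=2: 0.0356310.
Order-3 term: 1/30240 · (-8.05485e-07 − (-2.00939e-05)) = 6.37844e-10.

S_3 ≈ 0.0356310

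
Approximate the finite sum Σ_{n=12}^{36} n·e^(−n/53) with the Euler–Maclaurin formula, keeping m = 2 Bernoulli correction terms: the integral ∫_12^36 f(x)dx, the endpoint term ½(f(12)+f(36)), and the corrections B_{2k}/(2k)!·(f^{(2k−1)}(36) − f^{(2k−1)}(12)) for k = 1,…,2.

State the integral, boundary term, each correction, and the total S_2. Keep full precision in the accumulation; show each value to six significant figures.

The integral term ∫_12^36 x·e^(−x/53) dx = 355.482.
Endpoint term: (f(12) + f(36))/2 = (9.56864 + 18.2520)/2 = 13.9103.
Running total after boundary: 369.392.
Correction k=1: B_{2}/2! · (f^{(1)}(36) − f^{(1)}(12)) = 1/12 · (0.162622 − 0.616847) = -0.0378520.
Running total after k=1: 369.354.
Correction k=2: B_{4}/4! · (f^{(3)}(36) − f^{(3)}(12)) = −1/720 · (0.000418876 − 0.000787334) = 5.11748e-07.

S_2 ≈ 369.354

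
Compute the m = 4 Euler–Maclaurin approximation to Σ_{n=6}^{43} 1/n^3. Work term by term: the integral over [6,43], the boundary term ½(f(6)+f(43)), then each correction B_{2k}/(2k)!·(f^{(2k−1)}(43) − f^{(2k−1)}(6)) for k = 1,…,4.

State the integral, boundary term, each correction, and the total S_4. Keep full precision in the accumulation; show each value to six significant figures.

S_4 ≈ 0.0161307

∫_6^43 1/x^3 dx evaluates to 0.0136185.
Boundary: ½(f(6) + f(43)) = ½(0.00462963 + 1.25775e-05) = 0.00232110.
So far: 0.0159396.
Correction k=1: B_{2}/2! · (f^{(1)}(43) − f^{(1)}(6)) = 1/12 · (-8.77501e-07 − (-0.00231481)) = 0.000192828.
Running total after k=1: 0.0161324.
Correction k=2: B_{4}/4! · (f^{(3)}(43) − f^{(3)}(6)) = −1/720 · (-9.49162e-09 − (-0.00128601)) = -1.78611e-06.
Running total after k=2: 0.0161306.
Correction k=3: B_{6}/6! · (f^{(5)}(43) − f^{(5)}(6)) = 1/30240 · (-2.15602e-10 − (-0.00150034)) = 4.96145e-08.
Running total after k=3: 0.0161307.
Correction k=4: B_{8}/8! · (f^{(7)}(43) − f^{(7)}(6)) = −1/1209600 · (-8.39554e-12 − (-0.00300069)) = -2.48073e-09.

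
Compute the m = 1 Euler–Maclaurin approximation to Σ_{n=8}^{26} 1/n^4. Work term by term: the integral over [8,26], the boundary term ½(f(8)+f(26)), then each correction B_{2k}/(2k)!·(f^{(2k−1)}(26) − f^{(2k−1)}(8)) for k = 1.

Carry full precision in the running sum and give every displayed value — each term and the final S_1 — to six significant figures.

∫_8^26 1/x^4 dx evaluates to 0.000632076.
Boundary: ½(f(8) + f(26)) = ½(0.000244141 + 2.18830e-06) = 0.000123164.
Running total after boundary: 0.000755241.
k=1: B_{2}/(2)! × [f^{(1)}(26) − f^{(1)}(8)] = 1/12 × (-3.36661e-07 − (-0.000122070)) = 1.01445e-05.

S_1 ≈ 0.000765385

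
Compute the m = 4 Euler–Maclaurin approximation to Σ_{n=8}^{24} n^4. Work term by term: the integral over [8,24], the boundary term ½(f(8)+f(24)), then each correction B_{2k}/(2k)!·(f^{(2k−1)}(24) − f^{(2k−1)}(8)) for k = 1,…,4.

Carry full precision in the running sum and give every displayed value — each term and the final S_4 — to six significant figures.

The integral term ∫_8^24 x^4 dx = 1.58597e+06.
Endpoint term: (f(8) + f(24))/2 = (4096.00 + 331776)/2 = 167936.
Running total after boundary: 1.75391e+06.
Correction k=1: B_{2}/2! · (f^{(1)}(24) − f^{(1)}(8)) = 1/12 · (55296.0 − 2048.00) = 4437.33.
After k=1: 1.75834e+06.
Correction k=2: B_{4}/4! · (f^{(3)}(24) − f^{(3)}(8)) = −1/720 · (576.000 − 192.000) = -0.533333.
After k=2: 1.75834e+06.
Correction k=3: B_{6}/6! · (f^{(5)}(24) − f^{(5)}(8)) = 1/30240 · (0.00000 − 0.00000) = 0.00000.
After k=3: 1.75834e+06.
Correction k=4: B_{8}/8! · (f^{(7)}(24) − f^{(7)}(8)) = −1/1209600 · (0.00000 − 0.00000) = 0.00000.

S_4 ≈ 1.75834e+06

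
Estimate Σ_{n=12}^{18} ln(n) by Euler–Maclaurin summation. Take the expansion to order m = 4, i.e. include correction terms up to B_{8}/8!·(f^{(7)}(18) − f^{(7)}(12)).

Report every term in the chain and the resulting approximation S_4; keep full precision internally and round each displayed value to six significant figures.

S_4 ≈ 18.8931

The integral term ∫_12^18 ln(x) dx = 16.2078.
½[f(12) + f(18)] = ½[2.48491 + 2.89037] = 2.68764.
Integral + boundary = 18.8955.
Order-1 term: 1/12 · (0.0555556 − 0.0833333) = -0.00231481.
Partial sum through k=1: 18.8931.
Order-2 term: −1/720 · (0.000342936 − 0.00115741) = 1.13121e-06.
Partial sum through k=2: 18.8931.
Order-3 term: 1/30240 · (1.27013e-05 − 9.64506e-05) = -2.76949e-09.
Partial sum through k=3: 18.8931.
Order-4 term: −1/1209600 · (1.17605e-06 − 2.00939e-05) = 1.56397e-11.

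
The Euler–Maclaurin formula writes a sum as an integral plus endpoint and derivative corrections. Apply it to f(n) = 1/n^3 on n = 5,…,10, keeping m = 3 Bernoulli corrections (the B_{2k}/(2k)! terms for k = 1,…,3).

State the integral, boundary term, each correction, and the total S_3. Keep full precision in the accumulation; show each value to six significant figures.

S_3 ≈ 0.0198700

The integral term ∫_5^10 1/x^3 dx = 0.0150000.
Boundary: ½(f(5) + f(10)) = ½(0.00800000 + 0.00100000) = 0.00450000.
Running total after boundary: 0.0195000.
k=1: B_{2}/(2)! × [f^{(1)}(10) − f^{(1)}(5)] = 1/12 × (-0.000300000 − (-0.00480000)) = 0.000375000.
Partial sum through k=1: 0.0198750.
k=2: B_{4}/(4)! × [f^{(3)}(10) − f^{(3)}(5)] = −1/720 × (-6.00000e-05 − (-0.00384000)) = -5.25000e-06.
Partial sum through k=2: 0.0198698.
k=3: B_{6}/(6)! × [f^{(5)}(10) − f^{(5)}(5)] = 1/30240 × (-2.52000e-05 − (-0.00645120)) = 2.12500e-07.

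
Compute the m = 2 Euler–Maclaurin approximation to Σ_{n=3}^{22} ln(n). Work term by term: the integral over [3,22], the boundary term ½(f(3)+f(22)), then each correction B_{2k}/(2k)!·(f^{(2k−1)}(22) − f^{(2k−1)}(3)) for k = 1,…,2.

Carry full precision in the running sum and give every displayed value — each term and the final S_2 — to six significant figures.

∫_3^22 ln(x) dx evaluates to 45.7071.
Boundary: ½(f(3) + f(22)) = ½(1.09861 + 3.09104) = 2.09483.
Running total after boundary: 47.8019.
k=1: B_{2}/(2)! × [f^{(1)}(22) − f^{(1)}(3)] = 1/12 × (0.0454545 − 0.333333) = -0.0239899.
Partial sum through k=1: 47.7779.
k=2: B_{4}/(4)! × [f^{(3)}(22) − f^{(3)}(3)] = −1/720 × (0.000187829 − 0.0740741) = 0.000102620.

S_2 ≈ 47.7780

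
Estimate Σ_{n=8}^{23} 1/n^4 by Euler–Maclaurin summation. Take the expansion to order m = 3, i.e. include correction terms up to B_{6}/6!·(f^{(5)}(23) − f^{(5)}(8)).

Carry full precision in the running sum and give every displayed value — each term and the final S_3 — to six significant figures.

The integral term ∫_8^23 1/x^4 dx = 0.000623645.
Endpoint term: (f(8) + f(23))/2 = (0.000244141 + 3.57346e-06)/2 = 0.000123857.
Integral + boundary = 0.000747502.
k=1: B_{2}/(2)! × [f^{(1)}(23) − f^{(1)}(8)] = 1/12 × (-6.21471e-07 − (-0.000122070)) = 1.01207e-05.
Running total after k=1: 0.000757623.
k=2: B_{4}/(4)! × [f^{(3)}(23) − f^{(3)}(8)] = −1/720 × (-3.52441e-08 − (-5.72205e-05)) = -7.94239e-08.
Running total after k=2: 0.000757544.
k=3: B_{6}/(6)! × [f^{(5)}(23) − f^{(5)}(8)] = 1/30240 × (-3.73094e-09 − (-5.00679e-05)) = 1.65556e-09.

S_3 ≈ 0.000757545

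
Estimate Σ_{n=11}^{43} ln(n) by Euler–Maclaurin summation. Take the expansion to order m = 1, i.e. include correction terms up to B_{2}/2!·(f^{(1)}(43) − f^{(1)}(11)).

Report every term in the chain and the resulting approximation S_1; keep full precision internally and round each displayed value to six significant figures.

S_1 ≈ 106.429

∫_11^43 ln(x) dx evaluates to 103.355.
½[f(11) + f(43)] = ½[2.39790 + 3.76120] = 3.07955.
So far: 106.434.
k=1: B_{2}/(2)! × [f^{(1)}(43) − f^{(1)}(11)] = 1/12 × (0.0232558 − 0.0909091) = -0.00563777.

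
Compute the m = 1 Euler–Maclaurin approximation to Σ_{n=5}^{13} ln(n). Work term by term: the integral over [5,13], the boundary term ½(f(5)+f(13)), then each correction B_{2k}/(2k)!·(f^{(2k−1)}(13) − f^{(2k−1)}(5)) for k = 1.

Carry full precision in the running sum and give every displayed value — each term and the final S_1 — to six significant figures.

S_1 ≈ 19.3741

∫_5^13 ln(x) dx evaluates to 17.2972.
½[f(5) + f(13)] = ½[1.60944 + 2.56495] = 2.08719.
So far: 19.3843.
Correction k=1: B_{2}/2! · (f^{(1)}(13) − f^{(1)}(5)) = 1/12 · (0.0769231 − 0.200000) = -0.0102564.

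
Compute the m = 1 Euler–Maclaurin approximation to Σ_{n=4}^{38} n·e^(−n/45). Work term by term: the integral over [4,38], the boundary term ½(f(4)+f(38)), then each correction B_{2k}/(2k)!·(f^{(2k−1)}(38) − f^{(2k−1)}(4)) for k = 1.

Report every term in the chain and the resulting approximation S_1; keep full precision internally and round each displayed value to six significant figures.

S_1 ≈ 422.102

Integral: ∫_4^38 x·e^(−x/45) dx = 412.170.
½[f(4) + f(38)] = ½[3.65979 + 16.3323] = 9.99602.
Integral + boundary = 422.166.
Order-1 term: 1/12 · (0.0668572 − 0.833619) = -0.0638968.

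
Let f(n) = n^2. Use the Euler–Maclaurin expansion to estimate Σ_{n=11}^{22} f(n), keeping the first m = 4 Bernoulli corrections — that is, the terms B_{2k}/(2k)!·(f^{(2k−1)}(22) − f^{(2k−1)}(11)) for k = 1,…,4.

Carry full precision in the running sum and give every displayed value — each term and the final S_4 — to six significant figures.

S_4 ≈ 3410.00

Integral: ∫_11^22 x^2 dx = 3105.67.
Endpoint term: (f(11) + f(22))/2 = (121.000 + 484.000)/2 = 302.500.
Running total after boundary: 3408.17.
Correction k=1: B_{2}/2! · (f^{(1)}(22) − f^{(1)}(11)) = 1/12 · (44.0000 − 22.0000) = 1.83333.
After k=1: 3410.00.
Correction k=2: B_{4}/4! · (f^{(3)}(22) − f^{(3)}(11)) = −1/720 · (0.00000 − 0.00000) = 0.00000.
After k=2: 3410.00.
Correction k=3: B_{6}/6! · (f^{(5)}(22) − f^{(5)}(11)) = 1/30240 · (0.00000 − 0.00000) = 0.00000.
After k=3: 3410.00.
Correction k=4: B_{8}/8! · (f^{(7)}(22) − f^{(7)}(11)) = −1/1209600 · (0.00000 − 0.00000) = 0.00000.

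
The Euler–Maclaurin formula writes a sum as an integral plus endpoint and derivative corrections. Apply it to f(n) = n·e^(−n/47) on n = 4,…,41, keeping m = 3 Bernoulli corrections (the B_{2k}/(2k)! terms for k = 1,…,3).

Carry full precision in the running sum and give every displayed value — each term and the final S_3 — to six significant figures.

S_3 ≈ 483.047

∫_4^41 x·e^(−x/47) dx evaluates to 472.707.
½[f(4) + f(41)] = ½[3.67366 + 17.1369] = 10.4053.
Integral + boundary = 483.112.
Order-1 term: 1/12 · (0.0533581 − 0.840252) = -0.0655745.
Partial sum through k=1: 483.047.
Order-2 term: −1/720 · (0.000402581 − 0.00121190) = 1.12405e-06.
Partial sum through k=2: 483.047.
Order-3 term: 1/30240 · (3.53557e-07 − 9.25042e-07) = -1.88983e-11.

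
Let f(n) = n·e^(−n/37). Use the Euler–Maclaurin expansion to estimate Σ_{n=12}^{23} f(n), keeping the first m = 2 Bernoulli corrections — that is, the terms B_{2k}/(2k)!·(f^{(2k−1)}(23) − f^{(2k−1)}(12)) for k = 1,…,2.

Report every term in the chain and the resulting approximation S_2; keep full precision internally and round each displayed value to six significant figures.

S_2 ≈ 129.017

Integral: ∫_12^23 x·e^(−x/37) dx = 118.526.
½[f(12) + f(23)] = ½[8.67619 + 12.3527] = 10.5144.
So far: 129.040.
Correction k=1: B_{2}/2! · (f^{(1)}(23) − f^{(1)}(12)) = 1/12 · (0.203217 − 0.488524) = -0.0237756.
After k=1: 129.017.
Correction k=2: B_{4}/4! · (f^{(3)}(23) − f^{(3)}(12)) = −1/720 · (0.000933062 − 0.00141312) = 6.66741e-07.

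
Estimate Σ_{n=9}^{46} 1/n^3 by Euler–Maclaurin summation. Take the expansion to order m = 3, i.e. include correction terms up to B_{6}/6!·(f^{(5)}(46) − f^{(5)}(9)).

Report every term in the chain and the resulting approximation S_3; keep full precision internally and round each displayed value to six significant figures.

The integral term ∫_9^46 1/x^3 dx = 0.00593654.
Endpoint term: (f(9) + f(46))/2 = (0.00137174 + 1.02737e-05)/2 = 0.000691008.
So far: 0.00662755.
Correction k=1: B_{2}/2! · (f^{(1)}(46) − f^{(1)}(9)) = 1/12 · (-6.70023e-07 − (-0.000457247)) = 3.80481e-05.
After k=1: 0.00666560.
Correction k=2: B_{4}/4! · (f^{(3)}(46) − f^{(3)}(9)) = −1/720 · (-6.33292e-09 − (-0.000112901)) = -1.56798e-07.
After k=2: 0.00666544.
Correction k=3: B_{6}/6! · (f^{(5)}(46) − f^{(5)}(9)) = 1/30240 · (-1.25701e-10 − (-5.85410e-05)) = 1.93588e-09.

S_3 ≈ 0.00666545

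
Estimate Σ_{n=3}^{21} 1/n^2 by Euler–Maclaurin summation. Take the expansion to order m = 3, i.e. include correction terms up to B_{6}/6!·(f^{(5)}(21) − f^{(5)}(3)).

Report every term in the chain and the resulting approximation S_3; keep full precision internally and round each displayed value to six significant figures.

Integral: ∫_3^21 1/x^2 dx = 0.285714.
½[f(3) + f(21)] = ½[0.111111 + 0.00226757] = 0.0566893.
Integral + boundary = 0.342404.
k=1: B_{2}/(2)! × [f^{(1)}(21) − f^{(1)}(3)] = 1/12 × (-0.000215959 − (-0.0740741)) = 0.00615484.
After k=1: 0.348558.
k=2: B_{4}/(4)! × [f^{(3)}(21) − f^{(3)}(3)] = −1/720 × (-5.87645e-06 − (-0.0987654)) = -0.000137166.
After k=2: 0.348421.
k=3: B_{6}/(6)! × [f^{(5)}(21) − f^{(5)}(3)] = 1/30240 × (-3.99758e-07 − (-0.329218)) = 1.08868e-05.

S_3 ≈ 0.348432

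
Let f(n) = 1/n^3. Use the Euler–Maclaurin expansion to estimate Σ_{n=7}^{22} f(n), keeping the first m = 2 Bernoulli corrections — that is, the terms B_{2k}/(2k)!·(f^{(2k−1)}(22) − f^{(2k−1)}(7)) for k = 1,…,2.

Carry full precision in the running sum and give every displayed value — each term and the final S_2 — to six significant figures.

The integral term ∫_7^22 1/x^3 dx = 0.00917102.
Endpoint term: (f(7) + f(22))/2 = (0.00291545 + 9.39144e-05)/2 = 0.00150468.
Integral + boundary = 0.0106757.
k=1: B_{2}/(2)! × [f^{(1)}(22) − f^{(1)}(7)] = 1/12 × (-1.28065e-05 − (-0.00124948)) = 0.000103056.
Running total after k=1: 0.0107788.
k=2: B_{4}/(4)! × [f^{(3)}(22) − f^{(3)}(7)] = −1/720 × (-5.29194e-07 − (-0.000509992)) = -7.07587e-07.

S_2 ≈ 0.0107781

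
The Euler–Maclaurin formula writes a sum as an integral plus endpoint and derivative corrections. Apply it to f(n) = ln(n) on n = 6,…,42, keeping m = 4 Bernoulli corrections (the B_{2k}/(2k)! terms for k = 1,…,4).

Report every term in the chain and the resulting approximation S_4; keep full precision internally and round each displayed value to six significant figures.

∫_6^42 ln(x) dx evaluates to 110.232.
½[f(6) + f(42)] = ½[1.79176 + 3.73767] = 2.76471.
Integral + boundary = 112.996.
k=1: B_{2}/(2)! × [f^{(1)}(42) − f^{(1)}(6)] = 1/12 × (0.0238095 − 0.166667) = -0.0119048.
Running total after k=1: 112.984.
k=2: B_{4}/(4)! × [f^{(3)}(42) − f^{(3)}(6)] = −1/720 × (2.69949e-05 − 0.00925926) = 1.28226e-05.
Running total after k=2: 112.984.
k=3: B_{6}/(6)! × [f^{(5)}(42) − f^{(5)}(6)] = 1/30240 × (1.83639e-07 − 0.00308642) = -1.02058e-07.
Running total after k=3: 112.984.
k=4: B_{8}/(8)! × [f^{(7)}(42) − f^{(7)}(6)] = −1/1209600 × (3.12311e-09 − 0.00257202) = 2.12633e-09.

S_4 ≈ 112.984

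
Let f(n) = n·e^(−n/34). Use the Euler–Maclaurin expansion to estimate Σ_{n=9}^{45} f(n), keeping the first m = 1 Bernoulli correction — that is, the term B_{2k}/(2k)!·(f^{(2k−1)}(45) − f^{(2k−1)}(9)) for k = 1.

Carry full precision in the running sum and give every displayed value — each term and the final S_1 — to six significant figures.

The integral term ∫_9^45 x·e^(−x/34) dx = 406.988.
Boundary: ½(f(9) + f(45)) = ½(6.90688 + 11.9787) = 9.44281.
So far: 416.430.
Correction k=1: B_{2}/2! · (f^{(1)}(45) − f^{(1)}(9)) = 1/12 · (-0.0861216 − 0.564288) = -0.0542008.

S_1 ≈ 416.376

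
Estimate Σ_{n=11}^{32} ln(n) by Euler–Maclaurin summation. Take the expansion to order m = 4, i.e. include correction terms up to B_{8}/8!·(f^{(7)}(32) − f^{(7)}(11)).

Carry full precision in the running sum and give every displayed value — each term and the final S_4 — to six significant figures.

S_4 ≈ 66.4535

Integral: ∫_11^32 ln(x) dx = 63.5267.
Endpoint term: (f(11) + f(32))/2 = (2.39790 + 3.46574)/2 = 2.93182.
Running total after boundary: 66.4585.
Order-1 term: 1/12 · (0.0312500 − 0.0909091) = -0.00497159.
Running total after k=1: 66.4535.
Order-2 term: −1/720 · (6.10352e-05 − 0.00150263) = 2.00221e-06.
Running total after k=2: 66.4535.
Order-3 term: 1/30240 · (7.15256e-07 − 0.000149021) = -4.90429e-09.
Running total after k=3: 66.4535.
Order-4 term: −1/1209600 · (2.09548e-08 − 3.69474e-05) = 3.05278e-11.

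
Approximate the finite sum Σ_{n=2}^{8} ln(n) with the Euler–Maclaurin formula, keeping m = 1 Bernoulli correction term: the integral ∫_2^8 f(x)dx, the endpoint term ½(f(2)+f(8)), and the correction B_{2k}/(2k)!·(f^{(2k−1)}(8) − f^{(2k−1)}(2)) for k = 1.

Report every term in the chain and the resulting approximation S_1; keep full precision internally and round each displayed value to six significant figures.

The integral term ∫_2^8 ln(x) dx = 9.24924.
Boundary: ½(f(2) + f(8)) = ½(0.693147 + 2.07944) = 1.38629.
So far: 10.6355.
k=1: B_{2}/(2)! × [f^{(1)}(8) − f^{(1)}(2)] = 1/12 × (0.125000 − 0.500000) = -0.0312500.

S_1 ≈ 10.6043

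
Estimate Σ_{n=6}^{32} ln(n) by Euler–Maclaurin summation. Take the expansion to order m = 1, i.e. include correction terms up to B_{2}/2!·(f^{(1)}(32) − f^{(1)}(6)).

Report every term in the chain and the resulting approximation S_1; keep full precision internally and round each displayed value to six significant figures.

S_1 ≈ 76.7705

Integral: ∫_6^32 ln(x) dx = 74.1530.
Boundary: ½(f(6) + f(32)) = ½(1.79176 + 3.46574) = 2.62875.
Running total after boundary: 76.7817.
Order-1 term: 1/12 · (0.0312500 − 0.166667) = -0.0112847.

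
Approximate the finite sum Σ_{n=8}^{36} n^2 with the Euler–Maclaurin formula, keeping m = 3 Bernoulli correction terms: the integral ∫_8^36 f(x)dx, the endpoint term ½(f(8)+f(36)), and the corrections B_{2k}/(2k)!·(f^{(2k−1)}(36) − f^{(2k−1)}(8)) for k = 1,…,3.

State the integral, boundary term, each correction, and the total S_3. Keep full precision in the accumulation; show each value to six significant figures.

S_3 ≈ 16066.0

The integral term ∫_8^36 x^2 dx = 15381.3.
½[f(8) + f(36)] = ½[64.0000 + 1296.00] = 680.000.
Integral + boundary = 16061.3.
Correction k=1: B_{2}/2! · (f^{(1)}(36) − f^{(1)}(8)) = 1/12 · (72.0000 − 16.0000) = 4.66667.
Partial sum through k=1: 16066.0.
Correction k=2: B_{4}/4! · (f^{(3)}(36) − f^{(3)}(8)) = −1/720 · (0.00000 − 0.00000) = 0.00000.
Partial sum through k=2: 16066.0.
Correction k=3: B_{6}/6! · (f^{(5)}(36) − f^{(5)}(8)) = 1/30240 · (0.00000 − 0.00000) = 0.00000.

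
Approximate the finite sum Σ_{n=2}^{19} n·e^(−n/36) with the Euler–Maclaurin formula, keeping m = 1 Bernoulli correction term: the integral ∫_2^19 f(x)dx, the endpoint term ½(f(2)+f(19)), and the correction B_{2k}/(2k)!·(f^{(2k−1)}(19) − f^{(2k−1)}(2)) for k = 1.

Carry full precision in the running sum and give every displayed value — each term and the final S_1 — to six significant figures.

S_1 ≈ 132.541

∫_2^19 x·e^(−x/36) dx evaluates to 126.042.
Endpoint term: (f(2) + f(19))/2 = (1.89192 + 11.2084)/2 = 6.55015.
Integral + boundary = 132.592.
Order-1 term: 1/12 · (0.278571 − 0.893406) = -0.0512363.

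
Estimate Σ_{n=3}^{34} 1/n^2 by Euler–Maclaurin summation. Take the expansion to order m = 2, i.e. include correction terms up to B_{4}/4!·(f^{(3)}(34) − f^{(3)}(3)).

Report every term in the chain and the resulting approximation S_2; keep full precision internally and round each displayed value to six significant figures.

The integral term ∫_3^34 1/x^2 dx = 0.303922.
½[f(3) + f(34)] = ½[0.111111 + 0.000865052] = 0.0559881.
Running total after boundary: 0.359910.
k=1: B_{2}/(2)! × [f^{(1)}(34) − f^{(1)}(3)] = 1/12 × (-5.08854e-05 − (-0.0740741)) = 0.00616860.
After k=1: 0.366078.
k=2: B_{4}/(4)! × [f^{(3)}(34) − f^{(3)}(3)] = −1/720 × (-5.28222e-07 − (-0.0987654)) = -0.000137173.

S_2 ≈ 0.365941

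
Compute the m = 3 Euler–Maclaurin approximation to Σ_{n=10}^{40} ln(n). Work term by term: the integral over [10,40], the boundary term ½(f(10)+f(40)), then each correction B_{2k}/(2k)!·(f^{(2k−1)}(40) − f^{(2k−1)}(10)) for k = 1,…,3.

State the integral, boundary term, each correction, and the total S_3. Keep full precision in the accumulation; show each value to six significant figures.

S_3 ≈ 97.5188

Integral: ∫_10^40 ln(x) dx = 94.5293.
Endpoint term: (f(10) + f(40))/2 = (2.30259 + 3.68888)/2 = 2.99573.
So far: 97.5251.
Order-1 term: 1/12 · (0.0250000 − 0.100000) = -0.00625000.
Running total after k=1: 97.5188.
Order-2 term: −1/720 · (3.12500e-05 − 0.00200000) = 2.73437e-06.
Running total after k=2: 97.5188.
Order-3 term: 1/30240 · (2.34375e-07 − 0.000240000) = -7.92876e-09.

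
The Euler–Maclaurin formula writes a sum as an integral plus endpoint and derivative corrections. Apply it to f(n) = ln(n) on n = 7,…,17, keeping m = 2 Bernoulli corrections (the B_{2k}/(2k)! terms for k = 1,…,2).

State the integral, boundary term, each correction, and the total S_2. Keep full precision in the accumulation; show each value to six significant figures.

S_2 ≈ 26.9258

∫_7^17 ln(x) dx evaluates to 24.5433.
Endpoint term: (f(7) + f(17))/2 = (1.94591 + 2.83321)/2 = 2.38956.
So far: 26.9328.
k=1: B_{2}/(2)! × [f^{(1)}(17) − f^{(1)}(7)] = 1/12 × (0.0588235 − 0.142857) = -0.00700280.
Running total after k=1: 26.9258.
k=2: B_{4}/(4)! × [f^{(3)}(17) − f^{(3)}(7)] = −1/720 × (0.000407083 − 0.00583090) = 7.53308e-06.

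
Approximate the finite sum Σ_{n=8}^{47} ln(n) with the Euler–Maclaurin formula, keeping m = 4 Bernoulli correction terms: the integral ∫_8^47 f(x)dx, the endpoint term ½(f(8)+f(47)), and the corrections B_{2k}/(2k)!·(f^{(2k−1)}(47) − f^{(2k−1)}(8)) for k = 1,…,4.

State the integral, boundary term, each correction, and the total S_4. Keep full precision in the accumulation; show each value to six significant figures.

Integral: ∫_8^47 ln(x) dx = 125.321.
Boundary: ½(f(8) + f(47)) = ½(2.07944 + 3.85015) = 2.96479.
So far: 128.286.
Order-1 term: 1/12 · (0.0212766 − 0.125000) = -0.00864362.
After k=1: 128.278.
Order-2 term: −1/720 · (1.92636e-05 − 0.00390625) = 5.39859e-06.
After k=2: 128.278.
Order-3 term: 1/30240 · (1.04646e-07 − 0.000732422) = -2.42168e-08.
After k=3: 128.278.
Order-4 term: −1/1209600 · (1.42117e-09 − 0.000343323) = 2.83830e-10.

S_4 ≈ 128.278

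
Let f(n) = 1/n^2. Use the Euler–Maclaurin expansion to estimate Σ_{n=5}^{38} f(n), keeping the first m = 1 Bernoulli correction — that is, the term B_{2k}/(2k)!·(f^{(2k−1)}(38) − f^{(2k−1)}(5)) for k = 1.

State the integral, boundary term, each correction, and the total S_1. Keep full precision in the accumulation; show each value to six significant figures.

S_1 ≈ 0.195361

Integral: ∫_5^38 1/x^2 dx = 0.173684.
½[f(5) + f(38)] = ½[0.0400000 + 0.000692521] = 0.0203463.
Integral + boundary = 0.194030.
Correction k=1: B_{2}/2! · (f^{(1)}(38) − f^{(1)}(5)) = 1/12 · (-3.64485e-05 − (-0.0160000)) = 0.00133030.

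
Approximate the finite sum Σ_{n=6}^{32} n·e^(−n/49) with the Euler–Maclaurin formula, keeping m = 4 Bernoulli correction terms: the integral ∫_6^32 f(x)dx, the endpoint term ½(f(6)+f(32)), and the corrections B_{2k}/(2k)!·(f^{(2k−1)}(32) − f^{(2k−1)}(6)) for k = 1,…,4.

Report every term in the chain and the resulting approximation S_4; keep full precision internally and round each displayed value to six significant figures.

Integral: ∫_6^32 x·e^(−x/49) dx = 318.738.
Endpoint term: (f(6) + f(32))/2 = (5.30851 + 16.6544)/2 = 10.9815.
Running total after boundary: 329.719.
Order-1 term: 1/12 · (0.180564 − 0.776414) = -0.0496542.
After k=1: 329.669.
Order-2 term: −1/720 · (0.000508732 − 0.00106036) = 7.66146e-07.
After k=2: 329.669.
Order-3 term: 1/30240 · (3.92445e-07 − 7.48581e-07) = -1.17770e-11.
After k=3: 329.669.
Order-4 term: −1/1209600 · (2.38653e-10 − 4.39621e-10) = 1.66144e-16.

S_4 ≈ 329.669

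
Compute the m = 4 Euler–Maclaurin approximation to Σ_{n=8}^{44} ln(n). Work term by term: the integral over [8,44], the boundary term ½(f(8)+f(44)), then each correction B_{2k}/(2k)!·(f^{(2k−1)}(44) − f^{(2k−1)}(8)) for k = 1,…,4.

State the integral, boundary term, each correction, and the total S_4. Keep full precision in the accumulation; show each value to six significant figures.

∫_8^44 ln(x) dx evaluates to 113.869.
½[f(8) + f(44)] = ½[2.07944 + 3.78419] = 2.93182.
Running total after boundary: 116.801.
k=1: B_{2}/(2)! × [f^{(1)}(44) − f^{(1)}(8)] = 1/12 × (0.0227273 − 0.125000) = -0.00852273.
After k=1: 116.792.
k=2: B_{4}/(4)! × [f^{(3)}(44) − f^{(3)}(8)] = −1/720 × (2.34786e-05 − 0.00390625) = 5.39274e-06.
After k=2: 116.792.
k=3: B_{6}/(6)! × [f^{(5)}(44) − f^{(5)}(8)] = 1/30240 × (1.45528e-07 − 0.000732422) = -2.42155e-08.
After k=3: 116.792.
k=4: B_{8}/(8)! × [f^{(7)}(44) − f^{(7)}(8)] = −1/1209600 × (2.25509e-09 − 0.000343323) = 2.83830e-10.

S_4 ≈ 116.792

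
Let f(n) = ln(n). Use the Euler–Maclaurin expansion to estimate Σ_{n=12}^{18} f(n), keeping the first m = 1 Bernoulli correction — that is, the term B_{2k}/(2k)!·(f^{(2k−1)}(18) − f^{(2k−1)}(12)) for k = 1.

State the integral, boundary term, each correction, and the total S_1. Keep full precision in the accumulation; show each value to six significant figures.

Integral: ∫_12^18 ln(x) dx = 16.2078.
Endpoint term: (f(12) + f(18))/2 = (2.48491 + 2.89037)/2 = 2.68764.
Integral + boundary = 18.8955.
Correction k=1: B_{2}/2! · (f^{(1)}(18) − f^{(1)}(12)) = 1/12 · (0.0555556 − 0.0833333) = -0.00231481.

S_1 ≈ 18.8931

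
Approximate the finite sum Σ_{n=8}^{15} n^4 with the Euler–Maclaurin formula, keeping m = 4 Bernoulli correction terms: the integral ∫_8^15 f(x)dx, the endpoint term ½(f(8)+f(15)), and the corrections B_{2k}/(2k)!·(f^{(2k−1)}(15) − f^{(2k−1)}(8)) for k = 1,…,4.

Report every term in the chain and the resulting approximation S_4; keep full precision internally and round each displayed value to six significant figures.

S_4 ≈ 173636

∫_8^15 x^4 dx evaluates to 145321.
½[f(8) + f(15)] = ½[4096.00 + 50625.0] = 27360.5.
Running total after boundary: 172682.
Correction k=1: B_{2}/2! · (f^{(1)}(15) − f^{(1)}(8)) = 1/12 · (13500.0 − 2048.00) = 954.333.
Partial sum through k=1: 173636.
Correction k=2: B_{4}/4! · (f^{(3)}(15) − f^{(3)}(8)) = −1/720 · (360.000 − 192.000) = -0.233333.
Partial sum through k=2: 173636.
Correction k=3: B_{6}/6! · (f^{(5)}(15) − f^{(5)}(8)) = 1/30240 · (0.00000 − 0.00000) = 0.00000.
Partial sum through k=3: 173636.
Correction k=4: B_{8}/8! · (f^{(7)}(15) − f^{(7)}(8)) = −1/1209600 · (0.00000 − 0.00000) = 0.00000.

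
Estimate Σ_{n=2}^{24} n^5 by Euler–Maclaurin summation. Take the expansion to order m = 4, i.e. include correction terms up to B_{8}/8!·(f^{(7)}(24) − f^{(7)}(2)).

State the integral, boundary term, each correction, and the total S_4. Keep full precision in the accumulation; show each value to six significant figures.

Integral: ∫_2^24 x^5 dx = 3.18505e+07.
Boundary: ½(f(2) + f(24)) = ½(32.0000 + 7.96262e+06) = 3.98133e+06.
Integral + boundary = 3.58318e+07.
k=1: B_{2}/(2)! × [f^{(1)}(24) − f^{(1)}(2)] = 1/12 × (1.65888e+06 − 80.0000) = 138233.
Partial sum through k=1: 3.59700e+07.
k=2: B_{4}/(4)! × [f^{(3)}(24) − f^{(3)}(2)] = −1/720 × (34560.0 − 240.000) = -47.6667.
Partial sum through k=2: 3.59700e+07.
k=3: B_{6}/(6)! × [f^{(5)}(24) − f^{(5)}(2)] = 1/30240 × (120.000 − 120.000) = 0.00000.
Partial sum through k=3: 3.59700e+07.
k=4: B_{8}/(8)! × [f^{(7)}(24) − f^{(7)}(2)] = −1/1209600 × (0.00000 − 0.00000) = 0.00000.

S_4 ≈ 3.59700e+07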